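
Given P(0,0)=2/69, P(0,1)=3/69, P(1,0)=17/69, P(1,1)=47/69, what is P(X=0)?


P(X=0) = P(0,0)+P(0,1) = 2/69 + 3/69 = 5/69

5/69


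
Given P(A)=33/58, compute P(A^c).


P(A') = 1 - P(A) = 1 - 33/58 = 25/58

25/58


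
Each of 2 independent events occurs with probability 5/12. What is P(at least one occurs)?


P(at least one) = 1 - P(none)
P(none) = (1 - 5/12)^2 = (7/12)^2 = 49/144
P(at least one) = 1 - 49/144 = 95/144

95/144


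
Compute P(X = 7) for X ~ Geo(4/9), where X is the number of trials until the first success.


P(X=7) = (1-p)^6 * p = (5/9)^6 * 4/9
= 15625/531441 * 4/9 = 62500/4782969

62500/4782969


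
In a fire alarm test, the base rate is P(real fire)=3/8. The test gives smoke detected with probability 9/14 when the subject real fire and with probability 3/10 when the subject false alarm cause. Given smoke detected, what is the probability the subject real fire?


P(A) = P(A|B)P(B) + P(A|B')P(B') = 9/14*3/8 + 3/10*5/8 = 3/7
P(B|A) = P(A|B)P(B)/P(A) = (27/112)/(3/7) = 9/16

9/16


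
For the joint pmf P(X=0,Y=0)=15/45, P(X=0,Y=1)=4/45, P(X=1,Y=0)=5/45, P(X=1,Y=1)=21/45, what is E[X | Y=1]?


P(Y=1) = 25/45
E[X|Y=1] = (0*4 + 1*21)/25 = 21/25

21/25


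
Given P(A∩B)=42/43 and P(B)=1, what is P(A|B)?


P(A|B) = P(A∩B)/P(B) = (42/43)/(43/43) = 42/43

42/43


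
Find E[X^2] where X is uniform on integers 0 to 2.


E[X^2] = (1/3) * sum(x^2 for x=0..2)
= 5/3

5/3


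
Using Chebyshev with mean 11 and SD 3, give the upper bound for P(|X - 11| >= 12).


k = 12/3 = 4
Chebyshev: P(|X-mu| >= k*sigma) <= 1/k^2 = 1/4^2 = 1/16

1/16


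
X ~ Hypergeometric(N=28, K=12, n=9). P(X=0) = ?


P(X=0) = C(12,0)*C(16,9) / C(28,9)
= 1*11440 / 6906900
= 11440/6906900 = 4/2415

4/2415


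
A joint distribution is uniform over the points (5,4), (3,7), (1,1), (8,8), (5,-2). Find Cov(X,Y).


E[X]=22/5, E[Y]=18/5, E[XY]=96/5
Cov(X,Y) = E[XY] - E[X]E[Y] = 96/5 - 22/5*18/5 = 84/25

84/25


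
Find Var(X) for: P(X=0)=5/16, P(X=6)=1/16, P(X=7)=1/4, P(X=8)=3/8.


E[X] = 41/8, E[X^2] = 77/2
Var(X) = E[X^2] - (E[X])^2 = 77/2 - (41/8)^2 = 783/64

783/64


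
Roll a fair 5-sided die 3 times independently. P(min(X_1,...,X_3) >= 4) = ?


P(min >= 4) = P(all X_i >= 4) = (P(X_1 >= 4))^3
= (2/5)^3 = 8/125

8/125


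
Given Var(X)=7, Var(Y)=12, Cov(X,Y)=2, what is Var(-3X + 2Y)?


Var(-3X + 2Y) = (-3)^2*Var(X) + 2^2*Var(Y) + 2*(-3)*2*Cov(X,Y)
= 9*7 + 4*12 - 12*2
= 63 + 48 - 24 = 87

87


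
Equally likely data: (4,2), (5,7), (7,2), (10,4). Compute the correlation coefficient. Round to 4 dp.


Cov(X,Y) = -0.1250, Var(X) = 5.2500, Var(Y) = 4.1875
rho = Cov/(sqrt(VarX)*sqrt(VarY)) = -0.0267

-0.0267


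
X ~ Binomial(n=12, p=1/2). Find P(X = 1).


P(X=1) = C(12,1) * p^1 * (1-p)^11
= 12 * 1/2 * 1/2048
= 3/1024

3/1024


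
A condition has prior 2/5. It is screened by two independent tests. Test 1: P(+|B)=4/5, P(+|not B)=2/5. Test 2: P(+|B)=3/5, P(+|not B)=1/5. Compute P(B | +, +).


After test 1: P(+) = 4/5*2/5 + 2/5*3/5 = 14/25
P(B|+) = (8/25)/(14/25) = 4/7
After test 2 (use post1 as new prior): P(+) = 3/5*4/7 + 1/5*3/7 = 3/7
P(B|+,+) = (12/35)/(3/7) = 4/5

4/5


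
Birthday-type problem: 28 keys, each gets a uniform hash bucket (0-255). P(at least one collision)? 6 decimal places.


P(all different) = prod((256-i)/256 for i=0..27) = 0.216001
P(at least one match) = 1 - 0.216001 = 0.783999

0.783999


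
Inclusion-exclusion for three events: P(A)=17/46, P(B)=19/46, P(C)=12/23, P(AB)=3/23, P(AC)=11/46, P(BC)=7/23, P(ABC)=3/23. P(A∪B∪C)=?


P(A∪B∪C) = P(A)+P(B)+P(C) - P(AB)-P(AC)-P(BC) + P(ABC)
= 17/46+19/46+12/23 - 3/23-11/46-7/23 + 3/23
= 35/46

35/46


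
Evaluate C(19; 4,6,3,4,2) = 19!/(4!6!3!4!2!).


19! = 121645100408832000
Denominator: 4!=24 * 6!=720 * 3!=6 * 4!=24 * 2!=2
Coefficient = 121645100408832000 / 4976640 = 24443218800

24443218800


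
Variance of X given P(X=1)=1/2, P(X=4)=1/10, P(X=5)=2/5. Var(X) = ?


E[X] = 29/10, E[X^2] = 121/10
Var(X) = E[X^2] - (E[X])^2 = 121/10 - (29/10)^2 = 369/100

369/100


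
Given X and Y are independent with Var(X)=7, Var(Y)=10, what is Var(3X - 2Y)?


Independence => Cov(X,Y)=0
Var(3X - 2Y) = 3^2*Var(X) + (-2)^2*Var(Y)
= 9*7 + 4*10 = 103

103


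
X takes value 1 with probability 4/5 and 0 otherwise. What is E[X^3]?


For Bernoulli: X in {0,1}
E[X^3] = 0^3*(1-4/5) + 1^3*4/5 = 4/5

4/5


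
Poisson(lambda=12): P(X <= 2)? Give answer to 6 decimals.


P(X<=2) = e^(-12)*12^0/0! + e^(-12)*12^1/1! + e^(-12)*12^2/2!
≈ 0.0000061442 + 0.0000737305 + 0.0004423833
= 0.0005222580
≈ 0.000522

0.000522


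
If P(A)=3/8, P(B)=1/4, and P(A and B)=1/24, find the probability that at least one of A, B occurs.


P(A∪B) = P(A) + P(B) - P(A∩B)
= 3/8 + 1/4 - 1/24 = 7/12

7/12


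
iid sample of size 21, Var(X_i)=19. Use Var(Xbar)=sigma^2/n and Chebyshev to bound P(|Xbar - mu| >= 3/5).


Var(Xbar) = Var(X)/n = 19/21
Chebyshev: P(|Xbar-mu| >= 3/5) <= Var(Xbar)/(3/5)^2 = (19/21)/(9/25) = 475/189
Bound exceeds 1, so trivial bound: 1

1


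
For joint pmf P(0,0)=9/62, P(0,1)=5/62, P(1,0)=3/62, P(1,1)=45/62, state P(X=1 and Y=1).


Read from table: P(X=1, Y=1) = 45/62

45/62


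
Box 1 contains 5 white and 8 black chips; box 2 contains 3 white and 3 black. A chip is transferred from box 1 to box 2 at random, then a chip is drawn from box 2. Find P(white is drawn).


P(transfer white) = 5/13; P(transfer black) = 8/13
If white transferred: Urn II has 4 white of 7, so P(white|white moved) = 4/7
If black transferred: Urn II has 3 white of 7, so P(white|black moved) = 3/7
By total probability: P(white) = 5/13*4/7 + 8/13*3/7 = 44/91

44/91


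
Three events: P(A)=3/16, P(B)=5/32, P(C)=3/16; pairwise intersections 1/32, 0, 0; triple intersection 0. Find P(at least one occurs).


P(A∪B∪C) = P(A)+P(B)+P(C) - P(AB)-P(AC)-P(BC) + P(ABC)
= 3/16+5/32+3/16 - 1/32-0-0 + 0
= 1/2

1/2


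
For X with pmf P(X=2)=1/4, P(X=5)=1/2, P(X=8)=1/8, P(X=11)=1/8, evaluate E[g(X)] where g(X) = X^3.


E[X^3] = sum(g(x)*P(x))
= 8*1/4 + 125*1/2 + 512*1/8 + 1331*1/8
= 2359/8

2359/8


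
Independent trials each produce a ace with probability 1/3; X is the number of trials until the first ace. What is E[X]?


For geometric (trials until first success), E[X] = 1/p = 1/(1/3) = 3

3


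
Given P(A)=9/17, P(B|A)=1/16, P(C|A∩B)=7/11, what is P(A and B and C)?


P(A∩B∩C) = P(A) * P(B|A) * P(C|A∩B)
= 9/17 * 1/16 * 7/11
= 9/272 * 7/11 = 63/2992

63/2992


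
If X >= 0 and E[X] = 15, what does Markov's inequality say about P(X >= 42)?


Markov: P(X >= a) <= E[X]/a
P(X >= 42) <= 15/42 = 5/14

5/14


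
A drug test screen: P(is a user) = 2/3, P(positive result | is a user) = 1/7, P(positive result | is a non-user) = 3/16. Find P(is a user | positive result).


P(A) = P(A|B)P(B) + P(A|B')P(B') = 1/7*2/3 + 3/16*1/3 = 53/336
P(B|A) = P(A|B)P(B)/P(A) = (2/21)/(53/336) = 32/53

32/53


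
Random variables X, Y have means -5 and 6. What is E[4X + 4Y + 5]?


E[4X + 4Y + 5] = 4*E[X] + 4*E[Y] + 5
= (4)*(-5) + (4)*(6) + (5)
= -20 + 24 + 5 = 9

9


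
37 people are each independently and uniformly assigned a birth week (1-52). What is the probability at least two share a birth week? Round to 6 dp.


P(all different) = prod((52-i)/52 for i=0..36) = 0.000000
P(at least one match) = 1 - 0.000000 = 1.000000

1.000000


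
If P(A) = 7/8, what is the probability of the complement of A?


P(A') = 1 - P(A) = 1 - 7/8 = 1/8

1/8


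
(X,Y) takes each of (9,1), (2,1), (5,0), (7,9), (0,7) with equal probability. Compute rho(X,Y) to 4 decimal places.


Cov(X,Y) = -1.7600, Var(X) = 10.6400, Var(Y) = 13.4400
rho = Cov/(sqrt(VarX)*sqrt(VarY)) = -0.1472

-0.1472


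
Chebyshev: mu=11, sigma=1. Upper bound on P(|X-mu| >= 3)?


k = 3/1 = 3
Chebyshev: P(|X-mu| >= k*sigma) <= 1/k^2 = 1/3^2 = 1/9

1/9


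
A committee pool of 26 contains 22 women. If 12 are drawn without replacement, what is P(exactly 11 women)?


P(X=11) = C(22,11)*C(4,1) / C(26,12)
= 705432*4 / 9657700
= 2821728/9657700 = 168/575

168/575


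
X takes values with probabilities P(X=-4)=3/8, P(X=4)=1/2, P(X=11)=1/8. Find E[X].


E[X] = sum(x * P(x))
= -4*3/8 + 4*1/2 + 11*1/8
= 15/8

15/8


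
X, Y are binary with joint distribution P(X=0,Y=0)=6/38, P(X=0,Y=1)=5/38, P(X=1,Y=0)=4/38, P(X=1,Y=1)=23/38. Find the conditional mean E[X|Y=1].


P(Y=1) = 28/38
E[X|Y=1] = (0*5 + 1*23)/28 = 23/28

23/28


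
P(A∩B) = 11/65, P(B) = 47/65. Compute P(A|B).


P(A|B) = P(A∩B)/P(B) = (11/65)/(47/65) = 11/47

11/47


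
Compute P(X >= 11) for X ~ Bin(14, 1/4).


P(X>=11) = P(X=11) + P(X=12) + P(X=13) + P(X=14)
= 2457/67108864 + 819/268435456 + 21/134217728 + 1/268435456
= 5345/134217728

5345/134217728


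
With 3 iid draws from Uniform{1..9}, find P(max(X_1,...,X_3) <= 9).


P(max <= 9) = P(all X_i <= 9) = (P(X_1 <= 9))^3
= (9/9)^3 = 1^3 = 1

1


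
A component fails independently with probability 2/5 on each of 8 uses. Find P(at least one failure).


P(at least one) = 1 - P(none)
P(none) = (1 - 2/5)^8 = (3/5)^8 = 6561/390625
P(at least one) = 1 - 6561/390625 = 384064/390625

384064/390625


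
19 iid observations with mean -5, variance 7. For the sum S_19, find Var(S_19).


By independence, Var(S_n) = n*Var(X_1) = 19*7 = 133

133


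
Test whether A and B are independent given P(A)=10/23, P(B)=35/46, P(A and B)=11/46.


P(A)*P(B) = 10/23*35/46 = 175/529
P(A∩B) = 11/46 != 175/529, so not independent

No, A and B are not independent


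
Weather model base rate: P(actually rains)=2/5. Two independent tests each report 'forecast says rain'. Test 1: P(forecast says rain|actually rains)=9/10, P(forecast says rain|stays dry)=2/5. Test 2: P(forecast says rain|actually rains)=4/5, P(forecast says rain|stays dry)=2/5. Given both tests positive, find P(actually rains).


After test 1: P(+) = 9/10*2/5 + 2/5*3/5 = 3/5
P(B|+) = (9/25)/(3/5) = 3/5
After test 2 (use post1 as new prior): P(+) = 4/5*3/5 + 2/5*2/5 = 16/25
P(B|+,+) = (12/25)/(16/25) = 3/4

3/4


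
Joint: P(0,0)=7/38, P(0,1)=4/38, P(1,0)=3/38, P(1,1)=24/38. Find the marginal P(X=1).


P(X=1) = P(1,0)+P(1,1) = 3/38 + 24/38 = 27/38

27/38


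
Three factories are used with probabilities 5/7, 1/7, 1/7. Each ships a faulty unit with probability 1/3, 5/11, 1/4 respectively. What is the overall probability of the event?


P(A) = P(A|B1)P(B1) + P(A|B2)P(B2) + P(A|B3)P(B3)
= 1/3*5/7 + 5/11*1/7 + 1/4*1/7
= 5/21 + 5/77 + 1/28 = 313/924

313/924


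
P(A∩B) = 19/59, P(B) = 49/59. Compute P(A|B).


P(A|B) = P(A∩B)/P(B) = (19/59)/(49/59) = 19/49

19/49


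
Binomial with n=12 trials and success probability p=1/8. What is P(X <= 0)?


P(X<=0) = P(X=0)
= 13841287201/68719476736
= 13841287201/68719476736

13841287201/68719476736


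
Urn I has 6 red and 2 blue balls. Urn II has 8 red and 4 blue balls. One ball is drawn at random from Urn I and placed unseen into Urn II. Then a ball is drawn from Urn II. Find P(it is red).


P(transfer red) = 6/8 = 3/4; P(transfer blue) = 1/4
If red transferred: Urn II has 9 red of 13, so P(red|red moved) = 9/13
If blue transferred: Urn II has 8 red of 13, so P(red|blue moved) = 8/13
By total probability: P(red) = 3/4*9/13 + 1/4*8/13 = 35/52

35/52


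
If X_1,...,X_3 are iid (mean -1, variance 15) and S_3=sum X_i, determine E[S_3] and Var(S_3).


E[S_n] = n*mu = 3*-1 = -3
Var(S_n) = n*sigma^2 = 3*15 = 45

E[S_3]=-3, Var(S_3)=45


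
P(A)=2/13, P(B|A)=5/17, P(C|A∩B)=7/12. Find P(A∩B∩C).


P(A∩B∩C) = P(A) * P(B|A) * P(C|A∩B)
= 2/13 * 5/17 * 7/12
= 10/221 * 7/12 = 35/1326

35/1326


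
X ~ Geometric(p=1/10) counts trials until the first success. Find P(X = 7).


P(X=7) = (1-p)^6 * p = (9/10)^6 * 1/10
= 531441/1000000 * 1/10 = 531441/10000000

531441/10000000


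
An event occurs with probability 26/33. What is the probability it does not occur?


P(A') = 1 - P(A) = 1 - 26/33 = 7/33

7/33


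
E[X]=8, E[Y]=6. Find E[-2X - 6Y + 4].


E[-2X - 6Y + 4] = -2*E[X] - 6*E[Y] + 4
= (-2)*(8) + (-6)*(6) + (4)
= -16 - 36 + 4 = -48

-48


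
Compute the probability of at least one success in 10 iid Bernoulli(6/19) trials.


P(at least one) = 1 - P(none)
P(none) = (1 - 6/19)^10 = (13/19)^10 = 137858491849/6131066257801
P(at least one) = 1 - 137858491849/6131066257801 = 5993207765952/6131066257801

5993207765952/6131066257801


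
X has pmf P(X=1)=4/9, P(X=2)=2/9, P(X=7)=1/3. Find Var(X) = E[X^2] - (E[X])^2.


E[X] = 29/9, E[X^2] = 53/3
Var(X) = E[X^2] - (E[X])^2 = 53/3 - (29/9)^2 = 590/81

590/81


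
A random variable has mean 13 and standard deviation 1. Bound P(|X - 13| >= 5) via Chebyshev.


k = 5/1 = 5
Chebyshev: P(|X-mu| >= k*sigma) <= 1/k^2 = 1/5^2 = 1/25

1/25


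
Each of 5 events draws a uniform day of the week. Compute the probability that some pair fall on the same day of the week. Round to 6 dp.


P(all different) = prod((7-i)/7 for i=0..4) = 0.149938
P(at least one match) = 1 - 0.149938 = 0.850062

0.850062


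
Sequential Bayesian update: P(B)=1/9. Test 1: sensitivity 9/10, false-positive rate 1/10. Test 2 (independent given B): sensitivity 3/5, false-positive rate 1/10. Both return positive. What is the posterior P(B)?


After test 1: P(+) = 9/10*1/9 + 1/10*8/9 = 17/90
P(B|+) = (1/10)/(17/90) = 9/17
After test 2 (use post1 as new prior): P(+) = 3/5*9/17 + 1/10*8/17 = 31/85
P(B|+,+) = (27/85)/(31/85) = 27/31

27/31


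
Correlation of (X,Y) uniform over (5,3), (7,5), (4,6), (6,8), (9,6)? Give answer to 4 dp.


Cov(X,Y) = 0.4800, Var(X) = 2.9600, Var(Y) = 2.6400
rho = Cov/(sqrt(VarX)*sqrt(VarY)) = 0.1717

0.1717


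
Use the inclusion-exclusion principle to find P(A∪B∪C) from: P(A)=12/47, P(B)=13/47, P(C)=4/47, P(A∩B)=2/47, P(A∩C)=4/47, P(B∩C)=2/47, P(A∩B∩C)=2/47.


P(A∪B∪C) = P(A)+P(B)+P(C) - P(AB)-P(AC)-P(BC) + P(ABC)
= 12/47+13/47+4/47 - 2/47-4/47-2/47 + 2/47
= 23/47

23/47


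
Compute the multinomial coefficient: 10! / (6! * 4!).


10! = 3628800
Denominator: 6!=720 * 4!=24
Coefficient = 3628800 / 17280 = 210

210


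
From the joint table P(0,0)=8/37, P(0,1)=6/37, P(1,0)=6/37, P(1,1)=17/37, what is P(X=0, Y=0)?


Read from table: P(X=0, Y=0) = 8/37

8/37


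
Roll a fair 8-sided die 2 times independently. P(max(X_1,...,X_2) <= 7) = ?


P(max <= 7) = P(all X_i <= 7) = (P(X_1 <= 7))^2
= (7/8)^2 = 49/64

49/64


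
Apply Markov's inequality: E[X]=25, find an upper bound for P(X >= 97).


Markov: P(X >= a) <= E[X]/a
P(X >= 97) <= 25/97

25/97


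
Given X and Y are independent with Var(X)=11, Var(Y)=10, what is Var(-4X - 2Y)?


Independence => Cov(X,Y)=0
Var(-4X - 2Y) = (-4)^2*Var(X) + (-2)^2*Var(Y)
= 16*11 + 4*10 = 216

216


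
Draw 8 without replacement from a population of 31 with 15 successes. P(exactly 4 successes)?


P(X=4) = C(15,4)*C(16,4) / C(31,8)
= 1365*1820 / 7888725
= 2484300/7888725 = 2548/8091

2548/8091


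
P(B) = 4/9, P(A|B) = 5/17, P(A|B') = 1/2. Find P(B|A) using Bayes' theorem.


P(A) = P(A|B)P(B) + P(A|B')P(B') = 5/17*4/9 + 1/2*5/9 = 125/306
P(B|A) = P(A|B)P(B)/P(A) = (20/153)/(125/306) = 8/25

8/25


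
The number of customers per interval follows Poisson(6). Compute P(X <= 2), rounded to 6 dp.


P(X<=2) = e^(-6)*6^0/0! + e^(-6)*6^1/1! + e^(-6)*6^2/2!
≈ 0.0024787522 + 0.0148725131 + 0.0446175392
= 0.0619688045
≈ 0.061969

0.061969


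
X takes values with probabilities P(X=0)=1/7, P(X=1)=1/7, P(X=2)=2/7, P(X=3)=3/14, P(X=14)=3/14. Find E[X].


E[X] = sum(x * P(x))
= 0*1/7 + 1*1/7 + 2*2/7 + 3*3/14 + 14*3/14
= 61/14

61/14


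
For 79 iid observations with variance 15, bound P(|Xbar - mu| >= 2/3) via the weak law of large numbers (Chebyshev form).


Var(Xbar) = Var(X)/n = 15/79
Chebyshev: P(|Xbar-mu| >= 2/3) <= Var(Xbar)/(2/3)^2 = (15/79)/(4/9) = 135/316

135/316


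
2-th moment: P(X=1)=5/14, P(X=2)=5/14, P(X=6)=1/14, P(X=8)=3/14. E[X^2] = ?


E[X^2] = sum(x^2 * P(x))
= 1*5/14 + 4*5/14 + 36*1/14 + 64*3/14
= 253/14

253/14


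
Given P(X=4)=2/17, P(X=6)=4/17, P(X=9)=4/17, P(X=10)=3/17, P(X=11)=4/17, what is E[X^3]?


E[X^3] = sum(g(x)*P(x))
= 64*2/17 + 216*4/17 + 729*4/17 + 1000*3/17 + 1331*4/17
= 12232/17

12232/17


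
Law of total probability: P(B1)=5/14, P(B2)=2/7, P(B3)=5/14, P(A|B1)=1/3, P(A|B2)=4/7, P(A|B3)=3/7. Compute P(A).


P(A) = P(A|B1)P(B1) + P(A|B2)P(B2) + P(A|B3)P(B3)
= 1/3*5/14 + 4/7*2/7 + 3/7*5/14
= 5/42 + 8/49 + 15/98 = 64/147

64/147


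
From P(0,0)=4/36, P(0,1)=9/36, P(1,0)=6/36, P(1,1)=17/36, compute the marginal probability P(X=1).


P(X=1) = P(1,0)+P(1,1) = 6/36 + 17/36 = 23/36

23/36


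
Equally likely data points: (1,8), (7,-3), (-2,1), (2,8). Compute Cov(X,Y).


E[X]=2, E[Y]=7/2, E[XY]=1/4
Cov(X,Y) = E[XY] - E[X]E[Y] = 1/4 - 2*7/2 = -27/4

-27/4


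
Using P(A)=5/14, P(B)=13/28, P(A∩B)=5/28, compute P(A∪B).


P(A∪B) = P(A) + P(B) - P(A∩B)
= 5/14 + 13/28 - 5/28 = 9/14

9/14


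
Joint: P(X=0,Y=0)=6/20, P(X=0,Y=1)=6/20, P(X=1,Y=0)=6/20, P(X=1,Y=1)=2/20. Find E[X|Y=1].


P(Y=1) = 8/20
E[X|Y=1] = (0*6 + 1*2)/8 = 2/8 = 1/4

1/4


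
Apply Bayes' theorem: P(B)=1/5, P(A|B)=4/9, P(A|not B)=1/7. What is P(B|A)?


P(A) = P(A|B)P(B) + P(A|B')P(B') = 4/9*1/5 + 1/7*4/5 = 64/315
P(B|A) = P(A|B)P(B)/P(A) = (4/45)/(64/315) = 7/16

7/16


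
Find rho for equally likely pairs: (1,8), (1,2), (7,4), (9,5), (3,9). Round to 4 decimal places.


Cov(X,Y) = -1.5200, Var(X) = 10.5600, Var(Y) = 6.6400
rho = Cov/(sqrt(VarX)*sqrt(VarY)) = -0.1815

-0.1815


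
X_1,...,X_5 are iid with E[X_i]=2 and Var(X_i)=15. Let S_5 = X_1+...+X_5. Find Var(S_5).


By independence, Var(S_n) = n*Var(X_1) = 5*15 = 75

75


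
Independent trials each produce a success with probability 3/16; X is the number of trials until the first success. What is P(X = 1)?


P(X=1) = (1-p)^0 * p = (13/16)^0 * 3/16
= 1 * 3/16 = 3/16

3/16


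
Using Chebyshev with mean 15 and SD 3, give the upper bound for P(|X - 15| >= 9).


k = 9/3 = 3
Chebyshev: P(|X-mu| >= k*sigma) <= 1/k^2 = 1/3^2 = 1/9

1/9


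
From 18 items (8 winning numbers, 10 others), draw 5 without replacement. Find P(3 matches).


P(X=3) = C(8,3)*C(10,2) / C(18,5)
= 56*45 / 8568
= 2520/8568 = 5/17

5/17


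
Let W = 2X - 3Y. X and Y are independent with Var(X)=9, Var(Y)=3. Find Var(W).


Independence => Cov(X,Y)=0
Var(2X - 3Y) = 2^2*Var(X) + (-3)^2*Var(Y)
= 4*9 + 9*3 = 63

63


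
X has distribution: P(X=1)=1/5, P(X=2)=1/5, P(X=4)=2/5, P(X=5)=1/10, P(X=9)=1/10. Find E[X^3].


E[X^3] = sum(g(x)*P(x))
= 1*1/5 + 8*1/5 + 64*2/5 + 125*1/10 + 729*1/10
= 564/5

564/5


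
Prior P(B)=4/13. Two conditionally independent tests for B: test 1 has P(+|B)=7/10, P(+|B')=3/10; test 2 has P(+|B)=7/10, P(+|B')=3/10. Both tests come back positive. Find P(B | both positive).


After test 1: P(+) = 7/10*4/13 + 3/10*9/13 = 11/26
P(B|+) = (14/65)/(11/26) = 28/55
After test 2 (use post1 as new prior): P(+) = 7/10*28/55 + 3/10*27/55 = 277/550
P(B|+,+) = (98/275)/(277/550) = 196/277

196/277


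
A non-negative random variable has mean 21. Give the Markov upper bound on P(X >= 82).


Markov: P(X >= a) <= E[X]/a
P(X >= 82) <= 21/82

21/82


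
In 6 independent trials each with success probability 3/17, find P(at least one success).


P(at least one) = 1 - P(none)
P(none) = (1 - 3/17)^6 = (14/17)^6 = 7529536/24137569
P(at least one) = 1 - 7529536/24137569 = 16608033/24137569

16608033/24137569


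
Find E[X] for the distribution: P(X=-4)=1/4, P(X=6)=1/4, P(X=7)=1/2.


E[X] = sum(x * P(x))
= -4*1/4 + 6*1/4 + 7*1/2
= 4

4


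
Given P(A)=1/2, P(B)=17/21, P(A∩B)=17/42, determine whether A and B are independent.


P(A)*P(B) = 1/2*17/21 = 17/42
P(A∩B) = 17/42, which equals P(A)P(B), so independent

Yes, A and B are independent


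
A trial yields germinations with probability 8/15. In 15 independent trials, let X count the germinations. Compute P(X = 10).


P(X=10) = C(15,10) * p^10 * (1-p)^5
= 3003 * 1073741824/576650390625 * 16807/759375
= 18064425214803968/145964630126953125

18064425214803968/145964630126953125


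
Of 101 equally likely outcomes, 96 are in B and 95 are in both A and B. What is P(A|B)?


P(A|B) = P(A∩B)/P(B) = (95/101)/(96/101) = 95/96

95/96


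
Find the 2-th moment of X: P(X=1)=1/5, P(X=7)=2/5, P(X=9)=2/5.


E[X^2] = sum(x^2 * P(x))
= 1*1/5 + 49*2/5 + 81*2/5
= 261/5

261/5


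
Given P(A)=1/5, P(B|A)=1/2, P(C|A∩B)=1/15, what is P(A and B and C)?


P(A∩B∩C) = P(A) * P(B|A) * P(C|A∩B)
= 1/5 * 1/2 * 1/15
= 1/10 * 1/15 = 1/150

1/150


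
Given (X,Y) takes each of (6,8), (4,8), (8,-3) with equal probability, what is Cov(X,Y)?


E[X]=6, E[Y]=13/3, E[XY]=56/3
Cov(X,Y) = E[XY] - E[X]E[Y] = 56/3 - 6*13/3 = -22/3

-22/3


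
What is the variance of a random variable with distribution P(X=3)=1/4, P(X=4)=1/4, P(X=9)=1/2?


E[X] = 25/4, E[X^2] = 187/4
Var(X) = E[X^2] - (E[X])^2 = 187/4 - (25/4)^2 = 123/16

123/16


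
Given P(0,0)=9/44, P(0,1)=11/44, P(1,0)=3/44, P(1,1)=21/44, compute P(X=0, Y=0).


Read from table: P(X=0, Y=0) = 9/44

9/44


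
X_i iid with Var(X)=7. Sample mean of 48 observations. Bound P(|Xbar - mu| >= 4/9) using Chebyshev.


Var(Xbar) = Var(X)/n = 7/48
Chebyshev: P(|Xbar-mu| >= 4/9) <= Var(Xbar)/(4/9)^2 = (7/48)/(16/81) = 189/256

189/256


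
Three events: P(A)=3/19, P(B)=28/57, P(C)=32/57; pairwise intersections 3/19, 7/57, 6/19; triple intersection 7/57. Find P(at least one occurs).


P(A∪B∪C) = P(A)+P(B)+P(C) - P(AB)-P(AC)-P(BC) + P(ABC)
= 3/19+28/57+32/57 - 3/19-7/57-6/19 + 7/57
= 14/19

14/19


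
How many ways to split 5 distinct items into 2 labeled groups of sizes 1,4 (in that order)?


5! = 120
Denominator: 1!=1 * 4!=24
Coefficient = 120 / 24 = 5

5


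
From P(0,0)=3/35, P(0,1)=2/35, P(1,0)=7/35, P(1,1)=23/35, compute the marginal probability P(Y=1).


P(Y=1) = P(0,1)+P(1,1) = 2/35 + 23/35 = 25/35 = 5/7

5/7


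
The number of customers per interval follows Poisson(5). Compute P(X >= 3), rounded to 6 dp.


P(X>=3) = 1 - P(X<=2) = 1 - (e^(-5)*5^0/0! + e^(-5)*5^1/1! + e^(-5)*5^2/2!)
≈ 1 - (0.0067379470 + 0.0336897350 + 0.0842243375)
= 1 - 0.1246520195 = 0.8753479805
≈ 0.875348

0.875348


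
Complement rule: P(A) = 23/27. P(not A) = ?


P(A') = 1 - P(A) = 1 - 23/27 = 4/27

4/27


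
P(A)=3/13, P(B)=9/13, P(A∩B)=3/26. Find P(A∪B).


P(A∪B) = P(A) + P(B) - P(A∩B)
= 3/13 + 9/13 - 3/26 = 21/26

21/26


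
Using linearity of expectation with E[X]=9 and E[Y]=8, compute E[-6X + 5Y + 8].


E[-6X + 5Y + 8] = -6*E[X] + 5*E[Y] + 8
= (-6)*(9) + (5)*(8) + (8)
= -54 + 40 + 8 = -6

-6


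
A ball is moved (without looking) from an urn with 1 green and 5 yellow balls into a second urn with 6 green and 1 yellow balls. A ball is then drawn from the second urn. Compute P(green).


P(transfer green) = 1/6; P(transfer yellow) = 5/6
If green transferred: Urn II has 7 green of 8, so P(green|green moved) = 7/8
If yellow transferred: Urn II has 6 green of 8, so P(green|yellow moved) = 3/4
By total probability: P(green) = 1/6*7/8 + 5/6*3/4 = 37/48

37/48


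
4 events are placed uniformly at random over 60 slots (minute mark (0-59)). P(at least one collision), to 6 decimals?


P(all different) = prod((60-i)/60 for i=0..3) = 0.903028
P(at least one match) = 1 - 0.903028 = 0.096972

0.096972


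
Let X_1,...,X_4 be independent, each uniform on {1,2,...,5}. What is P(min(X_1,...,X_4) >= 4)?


P(min >= 4) = P(all X_i >= 4) = (P(X_1 >= 4))^4
= (2/5)^4 = 16/625

16/625


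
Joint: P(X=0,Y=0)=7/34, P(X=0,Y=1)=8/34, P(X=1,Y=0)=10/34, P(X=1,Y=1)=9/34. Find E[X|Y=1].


P(Y=1) = 17/34
E[X|Y=1] = (0*8 + 1*9)/17 = 9/17

9/17


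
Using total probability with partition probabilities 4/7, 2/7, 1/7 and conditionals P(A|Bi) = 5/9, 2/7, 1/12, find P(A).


P(A) = P(A|B1)P(B1) + P(A|B2)P(B2) + P(A|B3)P(B3)
= 5/9*4/7 + 2/7*2/7 + 1/12*1/7
= 20/63 + 4/49 + 1/84 = 725/1764

725/1764


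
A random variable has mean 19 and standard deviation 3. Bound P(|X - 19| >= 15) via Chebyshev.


k = 15/3 = 5
Chebyshev: P(|X-mu| >= k*sigma) <= 1/k^2 = 1/5^2 = 1/25

1/25


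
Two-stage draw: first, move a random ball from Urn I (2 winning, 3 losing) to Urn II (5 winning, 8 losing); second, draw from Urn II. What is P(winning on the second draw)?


P(transfer winning) = 2/5; P(transfer losing) = 3/5
If winning transferred: Urn II has 6 winning of 14, so P(winning|winning moved) = 3/7
If losing transferred: Urn II has 5 winning of 14, so P(winning|losing moved) = 5/14
By total probability: P(winning) = 2/5*3/7 + 3/5*5/14 = 27/70

27/70


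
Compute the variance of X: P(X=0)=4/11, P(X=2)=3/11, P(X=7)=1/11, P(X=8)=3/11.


E[X] = 37/11, E[X^2] = 23
Var(X) = E[X^2] - (E[X])^2 = 23 - (37/11)^2 = 1414/121

1414/121


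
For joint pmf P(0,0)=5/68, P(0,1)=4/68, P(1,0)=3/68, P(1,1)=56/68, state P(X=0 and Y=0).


Read from table: P(X=0, Y=0) = 5/68

5/68


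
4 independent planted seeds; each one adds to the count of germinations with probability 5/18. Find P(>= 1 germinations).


P(at least one) = 1 - P(none)
P(none) = (1 - 5/18)^4 = (13/18)^4 = 28561/104976
P(at least one) = 1 - 28561/104976 = 76415/104976

76415/104976


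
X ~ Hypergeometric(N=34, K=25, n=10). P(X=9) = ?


P(X=9) = C(25,9)*C(9,1) / C(34,10)
= 2042975*9 / 131128140
= 18386775/131128140 = 6555/46748

6555/46748


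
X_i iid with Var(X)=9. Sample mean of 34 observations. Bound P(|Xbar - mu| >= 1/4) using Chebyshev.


Var(Xbar) = Var(X)/n = 9/34
Chebyshev: P(|Xbar-mu| >= 1/4) <= Var(Xbar)/(1/4)^2 = (9/34)/(1/16) = 72/17
Bound exceeds 1, so trivial bound: 1

1


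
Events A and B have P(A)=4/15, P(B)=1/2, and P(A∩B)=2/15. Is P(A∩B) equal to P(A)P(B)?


P(A)*P(B) = 4/15*1/2 = 2/15
P(A∩B) = 2/15, which equals P(A)P(B), so independent

Yes, A and B are independent


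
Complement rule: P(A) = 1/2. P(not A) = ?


P(A') = 1 - P(A) = 1 - 1/2 = 1/2

1/2


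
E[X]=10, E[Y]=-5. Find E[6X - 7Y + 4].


E[6X - 7Y + 4] = 6*E[X] - 7*E[Y] + 4
= (6)*(10) + (-7)*(-5) + (4)
= 60 + 35 + 4 = 99

99


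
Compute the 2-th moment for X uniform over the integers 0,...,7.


E[X^2] = (1/8) * sum(x^2 for x=0..7)
= 140/8 = 35/2

35/2


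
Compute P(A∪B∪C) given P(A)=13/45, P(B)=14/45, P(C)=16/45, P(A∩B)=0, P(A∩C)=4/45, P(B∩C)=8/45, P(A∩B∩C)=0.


P(A∪B∪C) = P(A)+P(B)+P(C) - P(AB)-P(AC)-P(BC) + P(ABC)
= 13/45+14/45+16/45 - 0-4/45-8/45 + 0
= 31/45

31/45


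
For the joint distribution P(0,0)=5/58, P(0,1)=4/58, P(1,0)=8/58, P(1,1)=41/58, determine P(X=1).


P(X=1) = P(1,0)+P(1,1) = 8/58 + 41/58 = 49/58

49/58


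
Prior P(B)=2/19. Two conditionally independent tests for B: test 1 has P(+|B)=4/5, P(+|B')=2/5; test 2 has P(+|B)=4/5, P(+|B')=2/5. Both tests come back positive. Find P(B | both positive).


After test 1: P(+) = 4/5*2/19 + 2/5*17/19 = 42/95
P(B|+) = (8/95)/(42/95) = 4/21
After test 2 (use post1 as new prior): P(+) = 4/5*4/21 + 2/5*17/21 = 10/21
P(B|+,+) = (16/105)/(10/21) = 8/25

8/25


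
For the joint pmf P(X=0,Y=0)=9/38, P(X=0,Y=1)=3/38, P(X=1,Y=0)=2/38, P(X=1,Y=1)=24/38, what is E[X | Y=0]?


P(Y=0) = 11/38
E[X|Y=0] = (0*9 + 1*2)/11 = 2/11

2/11


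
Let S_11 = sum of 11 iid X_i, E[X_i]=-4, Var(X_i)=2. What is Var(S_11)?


By independence, Var(S_n) = n*Var(X_1) = 11*2 = 22

22


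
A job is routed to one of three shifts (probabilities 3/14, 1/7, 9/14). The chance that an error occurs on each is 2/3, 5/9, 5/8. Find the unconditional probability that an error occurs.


P(A) = P(A|B1)P(B1) + P(A|B2)P(B2) + P(A|B3)P(B3)
= 2/3*3/14 + 5/9*1/7 + 5/8*9/14
= 1/7 + 5/63 + 45/112 = 629/1008

629/1008


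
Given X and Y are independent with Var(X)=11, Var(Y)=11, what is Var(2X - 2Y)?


Independence => Cov(X,Y)=0
Var(2X - 2Y) = 2^2*Var(X) + (-2)^2*Var(Y)
= 4*11 + 4*11 = 88

88


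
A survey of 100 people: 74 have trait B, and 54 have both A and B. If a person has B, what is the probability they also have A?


P(A|B) = P(A∩B)/P(B) = (54/100)/(74/100) = 54/74 = 27/37

27/37


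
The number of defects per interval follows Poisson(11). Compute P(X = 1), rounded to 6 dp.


P(X=1) = e^(-11) * 11^1 / 1!
≈ 0.00001670170079 * 11 / 1
≈ 0.000184

0.000184


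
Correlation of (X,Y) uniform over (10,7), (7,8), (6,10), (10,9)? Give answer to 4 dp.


Cov(X,Y) = -1.1250, Var(X) = 3.1875, Var(Y) = 1.2500
rho = Cov/(sqrt(VarX)*sqrt(VarY)) = -0.5636

-0.5636


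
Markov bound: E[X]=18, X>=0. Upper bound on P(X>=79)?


Markov: P(X >= a) <= E[X]/a
P(X >= 79) <= 18/79

18/79


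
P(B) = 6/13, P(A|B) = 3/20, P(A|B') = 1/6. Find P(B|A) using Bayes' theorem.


P(A) = P(A|B)P(B) + P(A|B')P(B') = 3/20*6/13 + 1/6*7/13 = 31/195
P(B|A) = P(A|B)P(B)/P(A) = (9/130)/(31/195) = 27/62

27/62


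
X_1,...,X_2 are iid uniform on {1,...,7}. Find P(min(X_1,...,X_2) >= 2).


P(min >= 2) = P(all X_i >= 2) = (P(X_1 >= 2))^2
= (6/7)^2 = 36/49

36/49


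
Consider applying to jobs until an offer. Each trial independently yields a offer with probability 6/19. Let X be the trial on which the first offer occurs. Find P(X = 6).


P(X=6) = (1-p)^5 * p = (13/19)^5 * 6/19
= 371293/2476099 * 6/19 = 2227758/47045881

2227758/47045881


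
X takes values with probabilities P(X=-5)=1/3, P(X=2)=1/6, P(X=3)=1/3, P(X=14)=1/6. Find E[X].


E[X] = sum(x * P(x))
= -5*1/3 + 2*1/6 + 3*1/3 + 14*1/6
= 2

2


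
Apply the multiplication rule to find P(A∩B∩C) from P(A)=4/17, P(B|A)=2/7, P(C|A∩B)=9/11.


P(A∩B∩C) = P(A) * P(B|A) * P(C|A∩B)
= 4/17 * 2/7 * 9/11
= 8/119 * 9/11 = 72/1309

72/1309


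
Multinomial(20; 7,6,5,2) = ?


20! = 2432902008176640000
Denominator: 7!=5040 * 6!=720 * 5!=120 * 2!=2
Coefficient = 2432902008176640000 / 870912000 = 2793510720

2793510720


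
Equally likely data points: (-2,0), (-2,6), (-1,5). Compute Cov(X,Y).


E[X]=-5/3, E[Y]=11/3, E[XY]=-17/3
Cov(X,Y) = E[XY] - E[X]E[Y] = -17/3 + 5/3*11/3 = 4/9

4/9


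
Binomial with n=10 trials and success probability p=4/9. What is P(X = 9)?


P(X=9) = C(10,9) * p^9 * (1-p)^1
= 10 * 262144/387420489 * 5/9
= 13107200/3486784401

13107200/3486784401


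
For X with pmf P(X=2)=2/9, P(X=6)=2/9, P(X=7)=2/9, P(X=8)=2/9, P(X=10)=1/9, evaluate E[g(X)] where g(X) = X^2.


E[X^2] = sum(g(x)*P(x))
= 4*2/9 + 36*2/9 + 49*2/9 + 64*2/9 + 100*1/9
= 406/9

406/9


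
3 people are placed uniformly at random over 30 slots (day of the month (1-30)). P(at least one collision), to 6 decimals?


P(all different) = prod((30-i)/30 for i=0..2) = 0.902222
P(at least one match) = 1 - 0.902222 = 0.097778

0.097778


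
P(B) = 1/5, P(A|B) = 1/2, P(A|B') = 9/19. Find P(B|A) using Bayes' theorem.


P(A) = P(A|B)P(B) + P(A|B')P(B') = 1/2*1/5 + 9/19*4/5 = 91/190
P(B|A) = P(A|B)P(B)/P(A) = (1/10)/(91/190) = 19/91

19/91


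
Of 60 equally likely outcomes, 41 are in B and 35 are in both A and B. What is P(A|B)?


P(A|B) = P(A∩B)/P(B) = (35/60)/(41/60) = 35/41

35/41


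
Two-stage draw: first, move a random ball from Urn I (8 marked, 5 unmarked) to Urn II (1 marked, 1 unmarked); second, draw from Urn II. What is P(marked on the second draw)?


P(transfer marked) = 8/13; P(transfer unmarked) = 5/13
If marked transferred: Urn II has 2 marked of 3, so P(marked|marked moved) = 2/3
If unmarked transferred: Urn II has 1 marked of 3, so P(marked|unmarked moved) = 1/3
By total probability: P(marked) = 8/13*2/3 + 5/13*1/3 = 7/13

7/13


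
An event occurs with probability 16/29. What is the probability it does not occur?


P(A') = 1 - P(A) = 1 - 16/29 = 13/29

13/29


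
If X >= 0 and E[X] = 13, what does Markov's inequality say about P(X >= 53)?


Markov: P(X >= a) <= E[X]/a
P(X >= 53) <= 13/53

13/53


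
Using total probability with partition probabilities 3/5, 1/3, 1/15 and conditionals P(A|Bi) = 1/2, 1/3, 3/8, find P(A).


P(A) = P(A|B1)P(B1) + P(A|B2)P(B2) + P(A|B3)P(B3)
= 1/2*3/5 + 1/3*1/3 + 3/8*1/15
= 3/10 + 1/9 + 1/40 = 157/360

157/360


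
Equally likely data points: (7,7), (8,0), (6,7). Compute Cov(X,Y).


E[X]=7, E[Y]=14/3, E[XY]=91/3
Cov(X,Y) = E[XY] - E[X]E[Y] = 91/3 - 7*14/3 = -7/3

-7/3


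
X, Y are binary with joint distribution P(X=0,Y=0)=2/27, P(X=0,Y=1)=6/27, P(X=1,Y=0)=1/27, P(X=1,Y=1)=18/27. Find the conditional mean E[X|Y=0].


P(Y=0) = 3/27
E[X|Y=0] = (0*2 + 1*1)/3 = 1/3

1/3


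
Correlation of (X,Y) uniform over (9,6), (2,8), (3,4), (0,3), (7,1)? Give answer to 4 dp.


Cov(X,Y) = -0.6800, Var(X) = 10.9600, Var(Y) = 5.8400
rho = Cov/(sqrt(VarX)*sqrt(VarY)) = -0.0850

-0.0850


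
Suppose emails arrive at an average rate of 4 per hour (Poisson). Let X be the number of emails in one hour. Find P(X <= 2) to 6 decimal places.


P(X<=2) = e^(-4)*4^0/0! + e^(-4)*4^1/1! + e^(-4)*4^2/2!
≈ 0.0183156389 + 0.0732625556 + 0.1465251111
= 0.2381033056
≈ 0.238103

0.238103


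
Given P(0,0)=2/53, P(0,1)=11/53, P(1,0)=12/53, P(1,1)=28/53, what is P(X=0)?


P(X=0) = P(0,0)+P(0,1) = 2/53 + 11/53 = 13/53

13/53


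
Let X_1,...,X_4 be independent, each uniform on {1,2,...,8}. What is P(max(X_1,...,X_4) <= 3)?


P(max <= 3) = P(all X_i <= 3) = (P(X_1 <= 3))^4
= (3/8)^4 = 81/4096

81/4096


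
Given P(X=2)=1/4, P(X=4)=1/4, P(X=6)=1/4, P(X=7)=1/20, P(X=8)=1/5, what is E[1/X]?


E[1/X] = sum(g(x)*P(x))
= 1/2*1/4 + 1/4*1/4 + 1/6*1/4 + 1/7*1/20 + 1/8*1/5
= 439/1680

439/1680


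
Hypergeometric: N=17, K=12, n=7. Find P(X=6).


P(X=6) = C(12,6)*C(5,1) / C(17,7)
= 924*5 / 19448
= 4620/19448 = 105/442

105/442


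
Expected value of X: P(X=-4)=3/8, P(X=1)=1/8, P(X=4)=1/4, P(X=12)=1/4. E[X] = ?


E[X] = sum(x * P(x))
= -4*3/8 + 1*1/8 + 4*1/4 + 12*1/4
= 21/8

21/8


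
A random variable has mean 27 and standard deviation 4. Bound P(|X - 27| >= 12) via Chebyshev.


k = 12/4 = 3
Chebyshev: P(|X-mu| >= k*sigma) <= 1/k^2 = 1/3^2 = 1/9

1/9


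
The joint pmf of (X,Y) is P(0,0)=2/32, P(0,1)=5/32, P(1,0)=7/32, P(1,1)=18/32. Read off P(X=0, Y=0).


Read from table: P(X=0, Y=0) = 2/32 = 1/16

1/16


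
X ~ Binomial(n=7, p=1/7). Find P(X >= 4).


P(X>=4) = P(X=4) + P(X=5) + P(X=6) + P(X=7)
= 1080/117649 + 108/117649 + 6/117649 + 1/823543
= 8359/823543

8359/823543


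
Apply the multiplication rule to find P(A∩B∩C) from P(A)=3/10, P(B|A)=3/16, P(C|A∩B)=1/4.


P(A∩B∩C) = P(A) * P(B|A) * P(C|A∩B)
= 3/10 * 3/16 * 1/4
= 9/160 * 1/4 = 9/640

9/640


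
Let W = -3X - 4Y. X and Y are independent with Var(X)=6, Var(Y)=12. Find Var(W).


Independence => Cov(X,Y)=0
Var(-3X - 4Y) = (-3)^2*Var(X) + (-4)^2*Var(Y)
= 9*6 + 16*12 = 246

246


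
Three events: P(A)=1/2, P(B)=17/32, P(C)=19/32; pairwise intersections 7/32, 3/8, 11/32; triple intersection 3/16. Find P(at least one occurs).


P(A∪B∪C) = P(A)+P(B)+P(C) - P(AB)-P(AC)-P(BC) + P(ABC)
= 1/2+17/32+19/32 - 7/32-3/8-11/32 + 3/16
= 7/8

7/8


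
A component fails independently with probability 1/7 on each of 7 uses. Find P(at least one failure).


P(at least one) = 1 - P(none)
P(none) = (1 - 1/7)^7 = (6/7)^7 = 279936/823543
P(at least one) = 1 - 279936/823543 = 543607/823543

543607/823543


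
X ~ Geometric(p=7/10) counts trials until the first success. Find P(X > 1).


P(X > 1) = P(first 1 trials all fail) = (1-p)^1 = (3/10)^1 = 3/10

3/10


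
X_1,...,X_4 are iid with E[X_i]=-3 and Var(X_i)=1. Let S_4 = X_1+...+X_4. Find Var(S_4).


By independence, Var(S_n) = n*Var(X_1) = 4*1 = 4

4


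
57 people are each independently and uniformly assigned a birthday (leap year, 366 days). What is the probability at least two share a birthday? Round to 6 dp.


P(all different) = prod((366-i)/366 for i=0..56) = 0.010010
P(at least one match) = 1 - 0.010010 = 0.989990

0.989990


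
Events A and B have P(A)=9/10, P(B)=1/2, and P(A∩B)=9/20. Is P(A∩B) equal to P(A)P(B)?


P(A)*P(B) = 9/10*1/2 = 9/20
P(A∩B) = 9/20, which equals P(A)P(B), so independent

Yes, A and B are independent


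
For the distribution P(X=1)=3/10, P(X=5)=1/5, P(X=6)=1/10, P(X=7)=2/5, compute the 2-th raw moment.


E[X^2] = sum(x^2 * P(x))
= 1*3/10 + 25*1/5 + 36*1/10 + 49*2/5
= 57/2

57/2


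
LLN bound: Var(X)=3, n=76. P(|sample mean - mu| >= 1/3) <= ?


Var(Xbar) = Var(X)/n = 3/76
Chebyshev: P(|Xbar-mu| >= 1/3) <= Var(Xbar)/(1/3)^2 = (3/76)/(1/9) = 27/76

27/76


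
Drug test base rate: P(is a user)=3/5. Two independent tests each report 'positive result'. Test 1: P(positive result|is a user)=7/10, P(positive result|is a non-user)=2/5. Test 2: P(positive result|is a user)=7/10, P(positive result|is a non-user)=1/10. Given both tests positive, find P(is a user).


After test 1: P(+) = 7/10*3/5 + 2/5*2/5 = 29/50
P(B|+) = (21/50)/(29/50) = 21/29
After test 2 (use post1 as new prior): P(+) = 7/10*21/29 + 1/10*8/29 = 31/58
P(B|+,+) = (147/290)/(31/58) = 147/155

147/155


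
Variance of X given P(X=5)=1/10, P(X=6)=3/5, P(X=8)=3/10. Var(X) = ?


E[X] = 13/2, E[X^2] = 433/10
Var(X) = E[X^2] - (E[X])^2 = 433/10 - (13/2)^2 = 21/20

21/20


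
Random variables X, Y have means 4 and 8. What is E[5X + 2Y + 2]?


E[5X + 2Y + 2] = 5*E[X] + 2*E[Y] + 2
= (5)*(4) + (2)*(8) + (2)
= 20 + 16 + 2 = 38

38


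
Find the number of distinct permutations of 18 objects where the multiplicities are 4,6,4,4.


18! = 6402373705728000
Denominator: 4!=24 * 6!=720 * 4!=24 * 4!=24
Coefficient = 6402373705728000 / 9953280 = 643242600

643242600


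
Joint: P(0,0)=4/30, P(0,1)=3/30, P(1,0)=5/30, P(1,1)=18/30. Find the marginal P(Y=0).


P(Y=0) = P(0,0)+P(1,0) = 4/30 + 5/30 = 9/30 = 3/10

3/10


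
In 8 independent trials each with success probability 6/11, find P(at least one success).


P(at least one) = 1 - P(none)
P(none) = (1 - 6/11)^8 = (5/11)^8 = 390625/214358881
P(at least one) = 1 - 390625/214358881 = 213968256/214358881

213968256/214358881


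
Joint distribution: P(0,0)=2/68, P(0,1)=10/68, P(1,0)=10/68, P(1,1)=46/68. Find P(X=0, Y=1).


Read from table: P(X=0, Y=1) = 10/68 = 5/34

5/34


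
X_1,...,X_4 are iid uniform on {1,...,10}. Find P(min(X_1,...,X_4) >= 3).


P(min >= 3) = P(all X_i >= 3) = (P(X_1 >= 3))^4
= (8/10)^4 = (4/5)^4 = 256/625

256/625


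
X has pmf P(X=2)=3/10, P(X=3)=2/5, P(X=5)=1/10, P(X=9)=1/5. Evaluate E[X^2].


E[X^2] = sum(x^2 * P(x))
= 4*3/10 + 9*2/5 + 25*1/10 + 81*1/5
= 47/2

47/2


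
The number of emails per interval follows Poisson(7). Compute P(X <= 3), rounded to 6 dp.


P(X<=3) = e^(-7)*7^0/0! + e^(-7)*7^1/1! + e^(-7)*7^2/2! + e^(-7)*7^3/3!
≈ 0.0009118820 + 0.0063831738 + 0.0223411082 + 0.0521292524
= 0.0817654164
≈ 0.081765

0.081765


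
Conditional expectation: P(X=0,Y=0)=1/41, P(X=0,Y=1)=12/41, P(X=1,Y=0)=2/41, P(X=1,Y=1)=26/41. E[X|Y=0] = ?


P(Y=0) = 3/41
E[X|Y=0] = (0*1 + 1*2)/3 = 2/3

2/3


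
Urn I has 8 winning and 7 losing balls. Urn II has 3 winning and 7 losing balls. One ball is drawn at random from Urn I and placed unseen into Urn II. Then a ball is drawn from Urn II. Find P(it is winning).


P(transfer winning) = 8/15; P(transfer losing) = 7/15
If winning transferred: Urn II has 4 winning of 11, so P(winning|winning moved) = 4/11
If losing transferred: Urn II has 3 winning of 11, so P(winning|losing moved) = 3/11
By total probability: P(winning) = 8/15*4/11 + 7/15*3/11 = 53/165

53/165


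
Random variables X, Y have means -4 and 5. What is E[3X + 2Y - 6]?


E[3X + 2Y - 6] = 3*E[X] + 2*E[Y] - 6
= (3)*(-4) + (2)*(5) + (-6)
= -12 + 10 - 6 = -8

-8


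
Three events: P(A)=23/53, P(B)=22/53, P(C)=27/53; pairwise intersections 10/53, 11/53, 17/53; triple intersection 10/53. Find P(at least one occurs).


P(A∪B∪C) = P(A)+P(B)+P(C) - P(AB)-P(AC)-P(BC) + P(ABC)
= 23/53+22/53+27/53 - 10/53-11/53-17/53 + 10/53
= 44/53

44/53
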